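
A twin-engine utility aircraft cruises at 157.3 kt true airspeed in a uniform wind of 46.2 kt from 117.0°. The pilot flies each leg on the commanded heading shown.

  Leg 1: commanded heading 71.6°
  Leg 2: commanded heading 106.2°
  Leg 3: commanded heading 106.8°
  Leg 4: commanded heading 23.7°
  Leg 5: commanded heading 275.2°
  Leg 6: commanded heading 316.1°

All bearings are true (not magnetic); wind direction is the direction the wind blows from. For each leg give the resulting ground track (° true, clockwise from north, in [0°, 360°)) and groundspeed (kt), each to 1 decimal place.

Leg 1: heading 71.6°; drift -14.8° → track 56.8°, groundspeed 129.1 kt
Leg 2: heading 106.2°; drift -4.4° → track 101.8°, groundspeed 112.3 kt
Leg 3: heading 106.8°; drift -4.2° → track 102.6°, groundspeed 112.1 kt
Leg 4: heading 23.7°; drift -16.1° → track 7.6°, groundspeed 166.5 kt
Leg 5: heading 275.2°; drift +4.9° → track 280.1°, groundspeed 200.9 kt
Leg 6: heading 316.1°; drift -4.3° → track 311.8°, groundspeed 201.5 kt

Leg 1: track=56.8°, groundspeed=129.1 kt
Leg 2: track=101.8°, groundspeed=112.3 kt
Leg 3: track=102.6°, groundspeed=112.1 kt
Leg 4: track=7.6°, groundspeed=166.5 kt
Leg 5: track=280.1°, groundspeed=200.9 kt
Leg 6: track=311.8°, groundspeed=201.5 kt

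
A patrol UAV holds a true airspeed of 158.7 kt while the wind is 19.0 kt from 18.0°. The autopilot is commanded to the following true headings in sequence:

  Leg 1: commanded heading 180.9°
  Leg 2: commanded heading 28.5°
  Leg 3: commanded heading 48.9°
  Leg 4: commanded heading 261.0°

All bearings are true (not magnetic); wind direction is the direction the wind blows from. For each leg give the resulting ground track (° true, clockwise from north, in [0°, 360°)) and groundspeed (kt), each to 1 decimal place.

Leg 1: heading 180.9°; drift +1.8° → track 182.7°, groundspeed 176.9 kt
Leg 2: heading 28.5°; drift +1.4° → track 29.9°, groundspeed 140.1 kt
Leg 3: heading 48.9°; drift +3.9° → track 52.8°, groundspeed 142.7 kt
Leg 4: heading 261.0°; drift -5.8° → track 255.2°, groundspeed 168.2 kt

Leg 1: track=182.7°, groundspeed=176.9 kt
Leg 2: track=29.9°, groundspeed=140.1 kt
Leg 3: track=52.8°, groundspeed=142.7 kt
Leg 4: track=255.2°, groundspeed=168.2 kt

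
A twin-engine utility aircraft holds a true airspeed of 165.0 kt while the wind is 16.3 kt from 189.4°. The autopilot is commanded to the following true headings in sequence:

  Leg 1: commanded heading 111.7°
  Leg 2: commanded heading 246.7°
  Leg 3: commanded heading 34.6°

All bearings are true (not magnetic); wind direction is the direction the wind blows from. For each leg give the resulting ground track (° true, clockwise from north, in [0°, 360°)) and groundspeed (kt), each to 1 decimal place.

Leg 1: track=106.1°, groundspeed=162.3 kt
Leg 2: track=251.7°, groundspeed=156.8 kt
Leg 3: track=32.4°, groundspeed=179.9 kt

Leg 1: heading 111.7°; drift -5.6° → track 106.1°, groundspeed 162.3 kt
Leg 2: heading 246.7°; drift +5.0° → track 251.7°, groundspeed 156.8 kt
Leg 3: heading 34.6°; drift -2.2° → track 32.4°, groundspeed 179.9 kt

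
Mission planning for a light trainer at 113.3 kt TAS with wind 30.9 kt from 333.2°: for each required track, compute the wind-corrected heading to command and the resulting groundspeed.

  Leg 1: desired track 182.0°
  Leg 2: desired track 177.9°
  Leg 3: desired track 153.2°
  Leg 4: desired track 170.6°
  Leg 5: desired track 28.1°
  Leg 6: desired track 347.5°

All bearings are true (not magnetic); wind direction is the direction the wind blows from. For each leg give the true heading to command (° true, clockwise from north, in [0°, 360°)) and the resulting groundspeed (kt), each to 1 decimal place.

Leg 1: desired track 182.0°; wind correction +7.5° → command heading 189.5°, groundspeed 139.4 kt
Leg 2: desired track 177.9°; wind correction +6.5° → command heading 184.4°, groundspeed 140.6 kt
Leg 3: desired track 153.2°; wind correction +0.0° → command heading 153.2°, groundspeed 144.2 kt
Leg 4: desired track 170.6°; wind correction +4.7° → command heading 175.3°, groundspeed 142.4 kt
Leg 5: desired track 28.1°; wind correction -12.9° → command heading 15.2°, groundspeed 92.7 kt
Leg 6: desired track 347.5°; wind correction -3.9° → command heading 343.6°, groundspeed 83.1 kt

Leg 1: heading=189.5°, groundspeed=139.4 kt
Leg 2: heading=184.4°, groundspeed=140.6 kt
Leg 3: heading=153.2°, groundspeed=144.2 kt
Leg 4: heading=175.3°, groundspeed=142.4 kt
Leg 5: heading=15.2°, groundspeed=92.7 kt
Leg 6: heading=343.6°, groundspeed=83.1 kt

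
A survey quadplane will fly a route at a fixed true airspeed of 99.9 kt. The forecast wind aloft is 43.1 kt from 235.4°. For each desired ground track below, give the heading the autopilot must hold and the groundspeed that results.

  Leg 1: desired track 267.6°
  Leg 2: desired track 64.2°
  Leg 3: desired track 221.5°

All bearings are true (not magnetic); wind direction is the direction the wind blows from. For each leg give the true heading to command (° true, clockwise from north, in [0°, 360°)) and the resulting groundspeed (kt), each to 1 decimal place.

Leg 1: heading=254.3°, groundspeed=60.8 kt
Leg 2: heading=68.0°, groundspeed=142.3 kt
Leg 3: heading=227.4°, groundspeed=57.5 kt

Leg 1: desired track 267.6°; wind correction -13.3° → command heading 254.3°, groundspeed 60.8 kt
Leg 2: desired track 64.2°; wind correction +3.8° → command heading 68.0°, groundspeed 142.3 kt
Leg 3: desired track 221.5°; wind correction +5.9° → command heading 227.4°, groundspeed 57.5 kt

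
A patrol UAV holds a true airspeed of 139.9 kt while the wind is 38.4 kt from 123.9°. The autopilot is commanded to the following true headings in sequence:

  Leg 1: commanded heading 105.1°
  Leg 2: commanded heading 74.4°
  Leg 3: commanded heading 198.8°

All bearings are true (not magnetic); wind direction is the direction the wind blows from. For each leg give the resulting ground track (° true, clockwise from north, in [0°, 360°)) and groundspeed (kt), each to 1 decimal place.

Leg 1: track=98.3°, groundspeed=104.3 kt
Leg 2: track=60.1°, groundspeed=118.6 kt
Leg 3: track=214.7°, groundspeed=135.1 kt

Leg 1: heading 105.1°; drift -6.8° → track 98.3°, groundspeed 104.3 kt
Leg 2: heading 74.4°; drift -14.3° → track 60.1°, groundspeed 118.6 kt
Leg 3: heading 198.8°; drift +15.9° → track 214.7°, groundspeed 135.1 kt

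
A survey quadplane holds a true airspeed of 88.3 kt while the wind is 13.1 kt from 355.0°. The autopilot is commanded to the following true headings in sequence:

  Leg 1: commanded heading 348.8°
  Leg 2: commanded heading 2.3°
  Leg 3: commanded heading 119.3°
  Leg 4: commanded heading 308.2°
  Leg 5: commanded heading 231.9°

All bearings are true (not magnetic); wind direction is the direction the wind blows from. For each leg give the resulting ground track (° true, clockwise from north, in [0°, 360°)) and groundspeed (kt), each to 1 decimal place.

Leg 1: track=347.7°, groundspeed=75.3 kt
Leg 2: track=3.6°, groundspeed=75.3 kt
Leg 3: track=125.8°, groundspeed=96.3 kt
Leg 4: track=301.3°, groundspeed=79.9 kt
Leg 5: track=225.3°, groundspeed=96.1 kt

Leg 1: heading 348.8°; drift -1.1° → track 347.7°, groundspeed 75.3 kt
Leg 2: heading 2.3°; drift +1.3° → track 3.6°, groundspeed 75.3 kt
Leg 3: heading 119.3°; drift +6.5° → track 125.8°, groundspeed 96.3 kt
Leg 4: heading 308.2°; drift -6.9° → track 301.3°, groundspeed 79.9 kt
Leg 5: heading 231.9°; drift -6.6° → track 225.3°, groundspeed 96.1 kt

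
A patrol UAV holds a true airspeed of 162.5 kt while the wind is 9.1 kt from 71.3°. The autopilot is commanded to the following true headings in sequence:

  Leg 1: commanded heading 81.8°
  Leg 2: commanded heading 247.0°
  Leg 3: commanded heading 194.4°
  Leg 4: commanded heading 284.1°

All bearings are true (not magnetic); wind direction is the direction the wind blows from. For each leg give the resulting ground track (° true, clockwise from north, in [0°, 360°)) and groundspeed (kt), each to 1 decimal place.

Leg 1: track=82.4°, groundspeed=153.6 kt
Leg 2: track=247.2°, groundspeed=171.6 kt
Leg 3: track=197.0°, groundspeed=167.6 kt
Leg 4: track=282.4°, groundspeed=170.2 kt

Leg 1: heading 81.8°; drift +0.6° → track 82.4°, groundspeed 153.6 kt
Leg 2: heading 247.0°; drift +0.2° → track 247.2°, groundspeed 171.6 kt
Leg 3: heading 194.4°; drift +2.6° → track 197.0°, groundspeed 167.6 kt
Leg 4: heading 284.1°; drift -1.7° → track 282.4°, groundspeed 170.2 kt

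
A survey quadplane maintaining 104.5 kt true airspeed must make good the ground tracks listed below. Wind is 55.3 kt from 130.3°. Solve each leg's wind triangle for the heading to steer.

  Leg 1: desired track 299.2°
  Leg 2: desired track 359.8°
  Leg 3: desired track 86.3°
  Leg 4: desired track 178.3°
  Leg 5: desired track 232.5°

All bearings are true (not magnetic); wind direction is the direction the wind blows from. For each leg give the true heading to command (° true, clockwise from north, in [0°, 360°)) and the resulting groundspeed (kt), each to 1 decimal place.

Leg 1: desired track 299.2°; wind correction -5.8° → command heading 293.4°, groundspeed 158.2 kt
Leg 2: desired track 359.8°; wind correction +23.7° → command heading 23.5°, groundspeed 131.6 kt
Leg 3: desired track 86.3°; wind correction +21.6° → command heading 107.9°, groundspeed 57.4 kt
Leg 4: desired track 178.3°; wind correction -23.2° → command heading 155.1°, groundspeed 59.1 kt
Leg 5: desired track 232.5°; wind correction -31.1° → command heading 201.4°, groundspeed 101.1 kt

Leg 1: heading=293.4°, groundspeed=158.2 kt
Leg 2: heading=23.5°, groundspeed=131.6 kt
Leg 3: heading=107.9°, groundspeed=57.4 kt
Leg 4: heading=155.1°, groundspeed=59.1 kt
Leg 5: heading=201.4°, groundspeed=101.1 kt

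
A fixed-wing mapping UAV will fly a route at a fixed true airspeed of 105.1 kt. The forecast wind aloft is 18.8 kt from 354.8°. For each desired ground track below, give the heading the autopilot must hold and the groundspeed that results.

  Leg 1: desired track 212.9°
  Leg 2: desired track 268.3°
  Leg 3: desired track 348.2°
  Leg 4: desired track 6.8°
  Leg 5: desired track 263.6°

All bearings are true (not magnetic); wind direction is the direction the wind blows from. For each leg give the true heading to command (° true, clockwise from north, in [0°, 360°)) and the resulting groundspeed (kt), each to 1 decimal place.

Leg 1: desired track 212.9°; wind correction +6.3° → command heading 219.2°, groundspeed 119.3 kt
Leg 2: desired track 268.3°; wind correction +10.3° → command heading 278.6°, groundspeed 102.3 kt
Leg 3: desired track 348.2°; wind correction +1.2° → command heading 349.4°, groundspeed 86.4 kt
Leg 4: desired track 6.8°; wind correction -2.1° → command heading 4.7°, groundspeed 86.6 kt
Leg 5: desired track 263.6°; wind correction +10.3° → command heading 273.9°, groundspeed 103.8 kt

Leg 1: heading=219.2°, groundspeed=119.3 kt
Leg 2: heading=278.6°, groundspeed=102.3 kt
Leg 3: heading=349.4°, groundspeed=86.4 kt
Leg 4: heading=4.7°, groundspeed=86.6 kt
Leg 5: heading=273.9°, groundspeed=103.8 kt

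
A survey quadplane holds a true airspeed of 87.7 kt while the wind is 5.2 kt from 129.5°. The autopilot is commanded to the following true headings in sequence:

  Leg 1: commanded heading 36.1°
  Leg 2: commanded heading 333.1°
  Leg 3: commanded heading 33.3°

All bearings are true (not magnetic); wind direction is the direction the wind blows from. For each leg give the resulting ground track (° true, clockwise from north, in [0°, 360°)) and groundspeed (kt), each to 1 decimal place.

Leg 1: heading 36.1°; drift -3.4° → track 32.7°, groundspeed 88.2 kt
Leg 2: heading 333.1°; drift -1.3° → track 331.8°, groundspeed 92.5 kt
Leg 3: heading 33.3°; drift -3.4° → track 29.9°, groundspeed 88.4 kt

Leg 1: track=32.7°, groundspeed=88.2 kt
Leg 2: track=331.8°, groundspeed=92.5 kt
Leg 3: track=29.9°, groundspeed=88.4 kt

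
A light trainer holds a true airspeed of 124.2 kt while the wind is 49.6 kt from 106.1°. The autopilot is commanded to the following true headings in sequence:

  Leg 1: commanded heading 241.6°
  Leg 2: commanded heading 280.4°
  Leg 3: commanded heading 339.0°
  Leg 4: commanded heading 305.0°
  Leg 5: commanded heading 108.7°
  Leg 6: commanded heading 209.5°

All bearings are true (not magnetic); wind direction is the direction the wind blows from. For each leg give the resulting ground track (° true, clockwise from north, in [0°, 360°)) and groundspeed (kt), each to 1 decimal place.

Leg 1: heading 241.6°; drift +12.3° → track 253.9°, groundspeed 163.3 kt
Leg 2: heading 280.4°; drift +1.6° → track 282.0°, groundspeed 173.6 kt
Leg 3: heading 339.0°; drift -14.4° → track 324.6°, groundspeed 159.1 kt
Leg 4: heading 305.0°; drift -5.4° → track 299.6°, groundspeed 171.9 kt
Leg 5: heading 108.7°; drift +1.7° → track 110.4°, groundspeed 74.7 kt
Leg 6: heading 209.5°; drift +19.6° → track 229.1°, groundspeed 144.0 kt

Leg 1: track=253.9°, groundspeed=163.3 kt
Leg 2: track=282.0°, groundspeed=173.6 kt
Leg 3: track=324.6°, groundspeed=159.1 kt
Leg 4: track=299.6°, groundspeed=171.9 kt
Leg 5: track=110.4°, groundspeed=74.7 kt
Leg 6: track=229.1°, groundspeed=144.0 kt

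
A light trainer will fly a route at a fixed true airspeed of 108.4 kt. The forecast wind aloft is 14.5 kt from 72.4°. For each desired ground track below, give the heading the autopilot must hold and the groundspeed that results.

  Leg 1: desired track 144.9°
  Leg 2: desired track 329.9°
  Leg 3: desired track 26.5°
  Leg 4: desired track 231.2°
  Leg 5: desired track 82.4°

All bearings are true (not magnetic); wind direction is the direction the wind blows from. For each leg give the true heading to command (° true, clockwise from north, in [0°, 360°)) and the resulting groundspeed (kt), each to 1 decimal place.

Leg 1: desired track 144.9°; wind correction -7.3° → command heading 137.6°, groundspeed 103.2 kt
Leg 2: desired track 329.9°; wind correction +7.5° → command heading 337.4°, groundspeed 110.6 kt
Leg 3: desired track 26.5°; wind correction +5.5° → command heading 32.0°, groundspeed 97.8 kt
Leg 4: desired track 231.2°; wind correction -2.8° → command heading 228.4°, groundspeed 121.8 kt
Leg 5: desired track 82.4°; wind correction -1.3° → command heading 81.1°, groundspeed 94.1 kt

Leg 1: heading=137.6°, groundspeed=103.2 kt
Leg 2: heading=337.4°, groundspeed=110.6 kt
Leg 3: heading=32.0°, groundspeed=97.8 kt
Leg 4: heading=228.4°, groundspeed=121.8 kt
Leg 5: heading=81.1°, groundspeed=94.1 kt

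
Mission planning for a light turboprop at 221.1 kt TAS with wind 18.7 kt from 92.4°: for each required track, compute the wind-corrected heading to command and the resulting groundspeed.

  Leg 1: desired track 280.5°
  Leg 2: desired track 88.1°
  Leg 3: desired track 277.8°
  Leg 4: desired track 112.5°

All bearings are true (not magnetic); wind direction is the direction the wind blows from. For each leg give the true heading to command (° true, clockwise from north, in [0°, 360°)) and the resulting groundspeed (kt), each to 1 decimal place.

Leg 1: heading=281.2°, groundspeed=239.6 kt
Leg 2: heading=88.5°, groundspeed=202.4 kt
Leg 3: heading=278.3°, groundspeed=239.7 kt
Leg 4: heading=110.8°, groundspeed=203.4 kt

Leg 1: desired track 280.5°; wind correction +0.7° → command heading 281.2°, groundspeed 239.6 kt
Leg 2: desired track 88.1°; wind correction +0.4° → command heading 88.5°, groundspeed 202.4 kt
Leg 3: desired track 277.8°; wind correction +0.5° → command heading 278.3°, groundspeed 239.7 kt
Leg 4: desired track 112.5°; wind correction -1.7° → command heading 110.8°, groundspeed 203.4 kt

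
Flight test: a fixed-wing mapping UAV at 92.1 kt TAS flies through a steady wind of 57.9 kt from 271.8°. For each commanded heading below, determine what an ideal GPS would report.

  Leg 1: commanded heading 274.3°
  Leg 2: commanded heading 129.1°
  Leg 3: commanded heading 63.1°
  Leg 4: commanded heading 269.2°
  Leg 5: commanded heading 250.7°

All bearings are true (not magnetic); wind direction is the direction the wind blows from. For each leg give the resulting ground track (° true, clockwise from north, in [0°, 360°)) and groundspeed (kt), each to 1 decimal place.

Leg 1: heading 274.3°; drift +4.2° → track 278.5°, groundspeed 34.3 kt
Leg 2: heading 129.1°; drift -14.2° → track 114.9°, groundspeed 142.5 kt
Leg 3: heading 63.1°; drift +11.0° → track 74.1°, groundspeed 145.6 kt
Leg 4: heading 269.2°; drift -4.4° → track 264.8°, groundspeed 34.4 kt
Leg 5: heading 250.7°; drift -28.7° → track 222.0°, groundspeed 43.4 kt

Leg 1: track=278.5°, groundspeed=34.3 kt
Leg 2: track=114.9°, groundspeed=142.5 kt
Leg 3: track=74.1°, groundspeed=145.6 kt
Leg 4: track=264.8°, groundspeed=34.4 kt
Leg 5: track=222.0°, groundspeed=43.4 kt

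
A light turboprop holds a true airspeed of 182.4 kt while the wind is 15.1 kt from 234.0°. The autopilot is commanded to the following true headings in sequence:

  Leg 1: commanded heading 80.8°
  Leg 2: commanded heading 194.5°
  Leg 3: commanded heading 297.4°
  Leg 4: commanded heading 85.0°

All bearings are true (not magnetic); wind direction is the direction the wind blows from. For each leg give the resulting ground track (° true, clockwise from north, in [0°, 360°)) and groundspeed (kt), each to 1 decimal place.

Leg 1: track=78.8°, groundspeed=196.0 kt
Leg 2: track=191.3°, groundspeed=171.0 kt
Leg 3: track=301.8°, groundspeed=176.2 kt
Leg 4: track=82.7°, groundspeed=195.5 kt

Leg 1: heading 80.8°; drift -2.0° → track 78.8°, groundspeed 196.0 kt
Leg 2: heading 194.5°; drift -3.2° → track 191.3°, groundspeed 171.0 kt
Leg 3: heading 297.4°; drift +4.4° → track 301.8°, groundspeed 176.2 kt
Leg 4: heading 85.0°; drift -2.3° → track 82.7°, groundspeed 195.5 kt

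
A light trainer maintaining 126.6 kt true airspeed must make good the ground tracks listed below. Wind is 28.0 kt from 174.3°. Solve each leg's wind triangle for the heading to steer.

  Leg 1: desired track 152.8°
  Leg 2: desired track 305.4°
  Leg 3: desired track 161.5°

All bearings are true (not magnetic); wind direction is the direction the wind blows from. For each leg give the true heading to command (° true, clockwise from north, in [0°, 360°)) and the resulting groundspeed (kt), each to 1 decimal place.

Leg 1: heading=157.4°, groundspeed=100.1 kt
Leg 2: heading=295.8°, groundspeed=143.2 kt
Leg 3: heading=164.3°, groundspeed=99.1 kt

Leg 1: desired track 152.8°; wind correction +4.6° → command heading 157.4°, groundspeed 100.1 kt
Leg 2: desired track 305.4°; wind correction -9.6° → command heading 295.8°, groundspeed 143.2 kt
Leg 3: desired track 161.5°; wind correction +2.8° → command heading 164.3°, groundspeed 99.1 kt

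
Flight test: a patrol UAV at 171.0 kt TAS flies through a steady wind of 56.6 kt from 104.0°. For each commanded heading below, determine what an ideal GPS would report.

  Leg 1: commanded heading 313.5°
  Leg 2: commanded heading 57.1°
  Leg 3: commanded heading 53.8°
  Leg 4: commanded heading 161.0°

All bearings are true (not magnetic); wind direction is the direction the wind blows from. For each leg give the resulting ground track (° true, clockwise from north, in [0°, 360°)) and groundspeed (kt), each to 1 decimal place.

Leg 1: heading 313.5°; drift -7.2° → track 306.3°, groundspeed 222.0 kt
Leg 2: heading 57.1°; drift -17.3° → track 39.8°, groundspeed 138.6 kt
Leg 3: heading 53.8°; drift -17.9° → track 35.9°, groundspeed 141.6 kt
Leg 4: heading 161.0°; drift +18.7° → track 179.7°, groundspeed 148.0 kt

Leg 1: track=306.3°, groundspeed=222.0 kt
Leg 2: track=39.8°, groundspeed=138.6 kt
Leg 3: track=35.9°, groundspeed=141.6 kt
Leg 4: track=179.7°, groundspeed=148.0 kt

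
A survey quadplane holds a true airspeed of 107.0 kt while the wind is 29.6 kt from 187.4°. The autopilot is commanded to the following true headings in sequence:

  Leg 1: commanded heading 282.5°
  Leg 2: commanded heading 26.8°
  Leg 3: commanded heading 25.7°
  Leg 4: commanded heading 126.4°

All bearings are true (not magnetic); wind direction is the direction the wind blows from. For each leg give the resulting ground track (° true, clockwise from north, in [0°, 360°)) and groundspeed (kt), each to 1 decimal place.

Leg 1: track=297.6°, groundspeed=113.5 kt
Leg 2: track=22.6°, groundspeed=135.3 kt
Leg 3: track=21.8°, groundspeed=135.4 kt
Leg 4: track=110.8°, groundspeed=96.2 kt

Leg 1: heading 282.5°; drift +15.1° → track 297.6°, groundspeed 113.5 kt
Leg 2: heading 26.8°; drift -4.2° → track 22.6°, groundspeed 135.3 kt
Leg 3: heading 25.7°; drift -3.9° → track 21.8°, groundspeed 135.4 kt
Leg 4: heading 126.4°; drift -15.6° → track 110.8°, groundspeed 96.2 kt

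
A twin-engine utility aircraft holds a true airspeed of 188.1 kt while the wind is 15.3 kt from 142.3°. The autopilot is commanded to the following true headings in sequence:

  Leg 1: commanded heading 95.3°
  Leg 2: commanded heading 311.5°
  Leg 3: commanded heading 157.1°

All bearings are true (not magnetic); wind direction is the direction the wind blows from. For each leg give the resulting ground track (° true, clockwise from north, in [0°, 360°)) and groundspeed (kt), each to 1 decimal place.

Leg 1: track=91.7°, groundspeed=178.0 kt
Leg 2: track=312.3°, groundspeed=203.1 kt
Leg 3: track=158.4°, groundspeed=173.4 kt

Leg 1: heading 95.3°; drift -3.6° → track 91.7°, groundspeed 178.0 kt
Leg 2: heading 311.5°; drift +0.8° → track 312.3°, groundspeed 203.1 kt
Leg 3: heading 157.1°; drift +1.3° → track 158.4°, groundspeed 173.4 kt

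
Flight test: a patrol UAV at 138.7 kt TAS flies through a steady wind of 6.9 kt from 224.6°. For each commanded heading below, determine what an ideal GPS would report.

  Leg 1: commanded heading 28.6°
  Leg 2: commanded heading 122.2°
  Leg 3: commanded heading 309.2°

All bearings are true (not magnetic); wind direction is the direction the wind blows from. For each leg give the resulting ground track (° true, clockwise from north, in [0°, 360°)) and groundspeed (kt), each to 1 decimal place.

Leg 1: heading 28.6°; drift +0.7° → track 29.3°, groundspeed 145.3 kt
Leg 2: heading 122.2°; drift -2.8° → track 119.4°, groundspeed 140.3 kt
Leg 3: heading 309.2°; drift +2.8° → track 312.0°, groundspeed 138.2 kt

Leg 1: track=29.3°, groundspeed=145.3 kt
Leg 2: track=119.4°, groundspeed=140.3 kt
Leg 3: track=312.0°, groundspeed=138.2 kt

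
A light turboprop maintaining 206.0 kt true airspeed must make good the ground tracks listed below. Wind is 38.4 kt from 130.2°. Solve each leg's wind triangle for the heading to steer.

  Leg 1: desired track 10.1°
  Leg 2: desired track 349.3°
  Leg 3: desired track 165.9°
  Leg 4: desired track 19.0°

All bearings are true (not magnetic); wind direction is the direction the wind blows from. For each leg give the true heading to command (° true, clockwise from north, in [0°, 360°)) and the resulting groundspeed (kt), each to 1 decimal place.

Leg 1: desired track 10.1°; wind correction +9.3° → command heading 19.4°, groundspeed 222.6 kt
Leg 2: desired track 349.3°; wind correction +6.8° → command heading 356.1°, groundspeed 234.4 kt
Leg 3: desired track 165.9°; wind correction -6.2° → command heading 159.7°, groundspeed 173.6 kt
Leg 4: desired track 19.0°; wind correction +10.0° → command heading 29.0°, groundspeed 216.8 kt

Leg 1: heading=19.4°, groundspeed=222.6 kt
Leg 2: heading=356.1°, groundspeed=234.4 kt
Leg 3: heading=159.7°, groundspeed=173.6 kt
Leg 4: heading=29.0°, groundspeed=216.8 kt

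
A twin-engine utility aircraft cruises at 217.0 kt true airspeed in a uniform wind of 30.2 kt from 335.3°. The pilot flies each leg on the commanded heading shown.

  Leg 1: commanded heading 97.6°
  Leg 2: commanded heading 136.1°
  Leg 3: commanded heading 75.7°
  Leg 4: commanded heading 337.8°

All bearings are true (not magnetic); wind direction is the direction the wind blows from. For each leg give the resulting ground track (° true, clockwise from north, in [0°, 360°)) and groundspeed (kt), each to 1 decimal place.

Leg 1: track=103.8°, groundspeed=234.5 kt
Leg 2: track=138.4°, groundspeed=245.7 kt
Leg 3: track=83.3°, groundspeed=224.4 kt
Leg 4: track=338.2°, groundspeed=186.8 kt

Leg 1: heading 97.6°; drift +6.2° → track 103.8°, groundspeed 234.5 kt
Leg 2: heading 136.1°; drift +2.3° → track 138.4°, groundspeed 245.7 kt
Leg 3: heading 75.7°; drift +7.6° → track 83.3°, groundspeed 224.4 kt
Leg 4: heading 337.8°; drift +0.4° → track 338.2°, groundspeed 186.8 kt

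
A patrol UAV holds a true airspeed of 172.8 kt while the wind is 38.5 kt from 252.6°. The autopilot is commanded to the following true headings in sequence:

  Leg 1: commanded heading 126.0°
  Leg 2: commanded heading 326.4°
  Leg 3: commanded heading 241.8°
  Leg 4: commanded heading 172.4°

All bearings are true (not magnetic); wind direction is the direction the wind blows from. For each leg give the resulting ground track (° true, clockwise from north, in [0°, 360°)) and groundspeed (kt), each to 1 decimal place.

Leg 1: track=117.0°, groundspeed=198.2 kt
Leg 2: track=339.3°, groundspeed=166.2 kt
Leg 3: track=238.7°, groundspeed=135.2 kt
Leg 4: track=159.5°, groundspeed=170.5 kt

Leg 1: heading 126.0°; drift -9.0° → track 117.0°, groundspeed 198.2 kt
Leg 2: heading 326.4°; drift +12.9° → track 339.3°, groundspeed 166.2 kt
Leg 3: heading 241.8°; drift -3.1° → track 238.7°, groundspeed 135.2 kt
Leg 4: heading 172.4°; drift -12.9° → track 159.5°, groundspeed 170.5 kt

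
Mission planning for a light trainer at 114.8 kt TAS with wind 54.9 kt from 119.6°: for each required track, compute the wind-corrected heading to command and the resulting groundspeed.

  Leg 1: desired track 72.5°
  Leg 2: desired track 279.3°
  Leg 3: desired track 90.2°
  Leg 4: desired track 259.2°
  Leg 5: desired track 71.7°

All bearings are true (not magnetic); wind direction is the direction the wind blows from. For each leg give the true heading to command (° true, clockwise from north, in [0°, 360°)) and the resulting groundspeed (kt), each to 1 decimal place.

Leg 1: heading=93.0°, groundspeed=70.2 kt
Leg 2: heading=269.7°, groundspeed=164.7 kt
Leg 3: heading=103.8°, groundspeed=63.8 kt
Leg 4: heading=241.1°, groundspeed=151.0 kt
Leg 5: heading=92.5°, groundspeed=70.5 kt

Leg 1: desired track 72.5°; wind correction +20.5° → command heading 93.0°, groundspeed 70.2 kt
Leg 2: desired track 279.3°; wind correction -9.6° → command heading 269.7°, groundspeed 164.7 kt
Leg 3: desired track 90.2°; wind correction +13.6° → command heading 103.8°, groundspeed 63.8 kt
Leg 4: desired track 259.2°; wind correction -18.1° → command heading 241.1°, groundspeed 151.0 kt
Leg 5: desired track 71.7°; wind correction +20.8° → command heading 92.5°, groundspeed 70.5 kt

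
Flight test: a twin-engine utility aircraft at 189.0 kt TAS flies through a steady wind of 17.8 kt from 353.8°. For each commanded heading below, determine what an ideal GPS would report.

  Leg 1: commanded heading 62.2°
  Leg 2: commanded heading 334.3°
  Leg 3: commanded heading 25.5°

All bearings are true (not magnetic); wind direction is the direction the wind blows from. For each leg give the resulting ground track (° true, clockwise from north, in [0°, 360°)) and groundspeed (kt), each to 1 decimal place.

Leg 1: heading 62.2°; drift +5.2° → track 67.4°, groundspeed 183.2 kt
Leg 2: heading 334.3°; drift -2.0° → track 332.3°, groundspeed 172.3 kt
Leg 3: heading 25.5°; drift +3.1° → track 28.6°, groundspeed 174.1 kt

Leg 1: track=67.4°, groundspeed=183.2 kt
Leg 2: track=332.3°, groundspeed=172.3 kt
Leg 3: track=28.6°, groundspeed=174.1 kt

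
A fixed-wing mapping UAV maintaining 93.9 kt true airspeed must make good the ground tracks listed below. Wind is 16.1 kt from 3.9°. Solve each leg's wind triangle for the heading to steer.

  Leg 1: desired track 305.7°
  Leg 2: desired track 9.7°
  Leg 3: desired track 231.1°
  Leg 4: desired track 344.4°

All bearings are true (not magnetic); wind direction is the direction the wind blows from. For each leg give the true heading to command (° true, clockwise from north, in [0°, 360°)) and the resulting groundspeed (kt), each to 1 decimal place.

Leg 1: desired track 305.7°; wind correction +8.4° → command heading 314.1°, groundspeed 84.4 kt
Leg 2: desired track 9.7°; wind correction -1.0° → command heading 8.7°, groundspeed 77.9 kt
Leg 3: desired track 231.1°; wind correction +7.2° → command heading 238.3°, groundspeed 104.1 kt
Leg 4: desired track 344.4°; wind correction +3.3° → command heading 347.7°, groundspeed 78.6 kt

Leg 1: heading=314.1°, groundspeed=84.4 kt
Leg 2: heading=8.7°, groundspeed=77.9 kt
Leg 3: heading=238.3°, groundspeed=104.1 kt
Leg 4: heading=347.7°, groundspeed=78.6 kt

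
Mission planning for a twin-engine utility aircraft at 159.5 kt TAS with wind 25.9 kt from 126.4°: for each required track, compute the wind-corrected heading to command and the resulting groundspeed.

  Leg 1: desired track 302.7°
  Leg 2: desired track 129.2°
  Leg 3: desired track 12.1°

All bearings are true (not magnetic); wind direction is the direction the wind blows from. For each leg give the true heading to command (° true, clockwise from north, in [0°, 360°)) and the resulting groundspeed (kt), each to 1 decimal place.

Leg 1: heading=302.1°, groundspeed=185.3 kt
Leg 2: heading=128.7°, groundspeed=133.6 kt
Leg 3: heading=20.6°, groundspeed=168.4 kt

Leg 1: desired track 302.7°; wind correction -0.6° → command heading 302.1°, groundspeed 185.3 kt
Leg 2: desired track 129.2°; wind correction -0.5° → command heading 128.7°, groundspeed 133.6 kt
Leg 3: desired track 12.1°; wind correction +8.5° → command heading 20.6°, groundspeed 168.4 kt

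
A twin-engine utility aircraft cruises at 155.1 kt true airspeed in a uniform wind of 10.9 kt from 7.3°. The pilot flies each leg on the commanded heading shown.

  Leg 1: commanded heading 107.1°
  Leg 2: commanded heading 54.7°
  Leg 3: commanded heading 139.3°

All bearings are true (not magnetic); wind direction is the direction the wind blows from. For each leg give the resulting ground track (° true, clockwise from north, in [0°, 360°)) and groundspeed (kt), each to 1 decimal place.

Leg 1: track=111.0°, groundspeed=157.3 kt
Leg 2: track=57.8°, groundspeed=147.9 kt
Leg 3: track=142.2°, groundspeed=162.6 kt

Leg 1: heading 107.1°; drift +3.9° → track 111.0°, groundspeed 157.3 kt
Leg 2: heading 54.7°; drift +3.1° → track 57.8°, groundspeed 147.9 kt
Leg 3: heading 139.3°; drift +2.9° → track 142.2°, groundspeed 162.6 kt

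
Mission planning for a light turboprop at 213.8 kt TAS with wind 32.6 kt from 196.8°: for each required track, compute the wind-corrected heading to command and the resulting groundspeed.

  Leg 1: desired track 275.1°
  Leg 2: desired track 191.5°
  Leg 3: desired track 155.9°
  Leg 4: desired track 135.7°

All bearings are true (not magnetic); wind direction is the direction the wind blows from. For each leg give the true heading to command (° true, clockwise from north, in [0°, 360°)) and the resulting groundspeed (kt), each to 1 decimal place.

Leg 1: heading=266.5°, groundspeed=204.8 kt
Leg 2: heading=192.3°, groundspeed=181.3 kt
Leg 3: heading=161.6°, groundspeed=188.1 kt
Leg 4: heading=143.4°, groundspeed=196.1 kt

Leg 1: desired track 275.1°; wind correction -8.6° → command heading 266.5°, groundspeed 204.8 kt
Leg 2: desired track 191.5°; wind correction +0.8° → command heading 192.3°, groundspeed 181.3 kt
Leg 3: desired track 155.9°; wind correction +5.7° → command heading 161.6°, groundspeed 188.1 kt
Leg 4: desired track 135.7°; wind correction +7.7° → command heading 143.4°, groundspeed 196.1 kt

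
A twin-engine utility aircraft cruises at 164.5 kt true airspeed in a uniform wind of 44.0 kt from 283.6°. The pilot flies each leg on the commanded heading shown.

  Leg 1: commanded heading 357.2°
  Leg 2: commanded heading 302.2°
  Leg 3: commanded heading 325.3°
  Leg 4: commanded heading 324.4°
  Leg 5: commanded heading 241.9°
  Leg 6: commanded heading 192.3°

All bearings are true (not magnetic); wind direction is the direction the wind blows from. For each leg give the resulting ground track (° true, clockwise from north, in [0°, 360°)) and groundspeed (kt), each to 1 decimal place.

Leg 1: track=12.7°, groundspeed=157.8 kt
Leg 2: track=308.7°, groundspeed=123.6 kt
Leg 3: track=337.8°, groundspeed=134.9 kt
Leg 4: track=336.8°, groundspeed=134.3 kt
Leg 5: track=229.4°, groundspeed=134.9 kt
Leg 6: track=177.4°, groundspeed=171.2 kt

Leg 1: heading 357.2°; drift +15.5° → track 12.7°, groundspeed 157.8 kt
Leg 2: heading 302.2°; drift +6.5° → track 308.7°, groundspeed 123.6 kt
Leg 3: heading 325.3°; drift +12.5° → track 337.8°, groundspeed 134.9 kt
Leg 4: heading 324.4°; drift +12.4° → track 336.8°, groundspeed 134.3 kt
Leg 5: heading 241.9°; drift -12.5° → track 229.4°, groundspeed 134.9 kt
Leg 6: heading 192.3°; drift -14.9° → track 177.4°, groundspeed 171.2 kt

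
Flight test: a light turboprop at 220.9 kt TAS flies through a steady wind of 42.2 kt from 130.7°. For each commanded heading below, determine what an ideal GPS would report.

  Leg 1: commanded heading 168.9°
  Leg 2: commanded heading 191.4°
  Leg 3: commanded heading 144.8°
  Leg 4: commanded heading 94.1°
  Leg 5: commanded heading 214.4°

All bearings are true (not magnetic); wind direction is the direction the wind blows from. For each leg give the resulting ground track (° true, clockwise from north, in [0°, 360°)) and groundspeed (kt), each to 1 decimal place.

Leg 1: track=176.8°, groundspeed=189.5 kt
Leg 2: track=201.8°, groundspeed=203.6 kt
Leg 3: track=148.1°, groundspeed=180.3 kt
Leg 4: track=86.4°, groundspeed=188.7 kt
Leg 5: track=225.4°, groundspeed=220.3 kt

Leg 1: heading 168.9°; drift +7.9° → track 176.8°, groundspeed 189.5 kt
Leg 2: heading 191.4°; drift +10.4° → track 201.8°, groundspeed 203.6 kt
Leg 3: heading 144.8°; drift +3.3° → track 148.1°, groundspeed 180.3 kt
Leg 4: heading 94.1°; drift -7.7° → track 86.4°, groundspeed 188.7 kt
Leg 5: heading 214.4°; drift +11.0° → track 225.4°, groundspeed 220.3 kt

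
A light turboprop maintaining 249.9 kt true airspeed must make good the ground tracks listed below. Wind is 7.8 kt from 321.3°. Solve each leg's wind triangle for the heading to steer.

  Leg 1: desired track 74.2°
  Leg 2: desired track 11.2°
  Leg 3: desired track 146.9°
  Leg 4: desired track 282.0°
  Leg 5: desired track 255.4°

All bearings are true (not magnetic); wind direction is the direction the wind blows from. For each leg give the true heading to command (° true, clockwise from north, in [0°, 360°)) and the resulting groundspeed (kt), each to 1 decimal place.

Leg 1: heading=72.6°, groundspeed=252.8 kt
Leg 2: heading=9.8°, groundspeed=244.8 kt
Leg 3: heading=147.1°, groundspeed=257.7 kt
Leg 4: heading=283.1°, groundspeed=243.8 kt
Leg 5: heading=257.0°, groundspeed=246.6 kt

Leg 1: desired track 74.2°; wind correction -1.6° → command heading 72.6°, groundspeed 252.8 kt
Leg 2: desired track 11.2°; wind correction -1.4° → command heading 9.8°, groundspeed 244.8 kt
Leg 3: desired track 146.9°; wind correction +0.2° → command heading 147.1°, groundspeed 257.7 kt
Leg 4: desired track 282.0°; wind correction +1.1° → command heading 283.1°, groundspeed 243.8 kt
Leg 5: desired track 255.4°; wind correction +1.6° → command heading 257.0°, groundspeed 246.6 kt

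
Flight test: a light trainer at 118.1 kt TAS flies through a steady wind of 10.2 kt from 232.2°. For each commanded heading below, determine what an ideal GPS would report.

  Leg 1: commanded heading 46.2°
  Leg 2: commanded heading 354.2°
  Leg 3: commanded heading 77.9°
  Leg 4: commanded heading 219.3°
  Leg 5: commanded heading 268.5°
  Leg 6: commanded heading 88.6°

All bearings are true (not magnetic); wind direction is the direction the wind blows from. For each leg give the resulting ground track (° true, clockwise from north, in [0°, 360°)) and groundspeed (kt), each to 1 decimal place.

Leg 1: heading 46.2°; drift +0.5° → track 46.7°, groundspeed 128.2 kt
Leg 2: heading 354.2°; drift +4.0° → track 358.2°, groundspeed 123.8 kt
Leg 3: heading 77.9°; drift -2.0° → track 75.9°, groundspeed 127.4 kt
Leg 4: heading 219.3°; drift -1.2° → track 218.1°, groundspeed 108.2 kt
Leg 5: heading 268.5°; drift +3.1° → track 271.6°, groundspeed 110.0 kt
Leg 6: heading 88.6°; drift -2.7° → track 85.9°, groundspeed 126.5 kt

Leg 1: track=46.7°, groundspeed=128.2 kt
Leg 2: track=358.2°, groundspeed=123.8 kt
Leg 3: track=75.9°, groundspeed=127.4 kt
Leg 4: track=218.1°, groundspeed=108.2 kt
Leg 5: track=271.6°, groundspeed=110.0 kt
Leg 6: track=85.9°, groundspeed=126.5 kt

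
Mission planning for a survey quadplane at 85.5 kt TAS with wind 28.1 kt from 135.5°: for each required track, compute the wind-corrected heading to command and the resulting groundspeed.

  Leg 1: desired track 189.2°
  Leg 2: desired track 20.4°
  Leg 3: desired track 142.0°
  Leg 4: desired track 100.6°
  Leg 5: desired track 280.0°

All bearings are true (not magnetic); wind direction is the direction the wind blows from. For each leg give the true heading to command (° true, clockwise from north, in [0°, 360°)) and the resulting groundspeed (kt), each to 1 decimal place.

Leg 1: desired track 189.2°; wind correction -15.4° → command heading 173.8°, groundspeed 65.8 kt
Leg 2: desired track 20.4°; wind correction +17.3° → command heading 37.7°, groundspeed 93.5 kt
Leg 3: desired track 142.0°; wind correction -2.1° → command heading 139.9°, groundspeed 57.5 kt
Leg 4: desired track 100.6°; wind correction +10.8° → command heading 111.4°, groundspeed 60.9 kt
Leg 5: desired track 280.0°; wind correction -11.0° → command heading 269.0°, groundspeed 106.8 kt

Leg 1: heading=173.8°, groundspeed=65.8 kt
Leg 2: heading=37.7°, groundspeed=93.5 kt
Leg 3: heading=139.9°, groundspeed=57.5 kt
Leg 4: heading=111.4°, groundspeed=60.9 kt
Leg 5: heading=269.0°, groundspeed=106.8 kt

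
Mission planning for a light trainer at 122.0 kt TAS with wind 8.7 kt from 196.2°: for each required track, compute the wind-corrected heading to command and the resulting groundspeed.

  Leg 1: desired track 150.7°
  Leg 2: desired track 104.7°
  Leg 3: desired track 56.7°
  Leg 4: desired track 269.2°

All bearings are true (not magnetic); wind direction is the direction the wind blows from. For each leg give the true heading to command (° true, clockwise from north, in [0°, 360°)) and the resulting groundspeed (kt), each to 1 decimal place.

Leg 1: desired track 150.7°; wind correction +2.9° → command heading 153.6°, groundspeed 115.7 kt
Leg 2: desired track 104.7°; wind correction +4.1° → command heading 108.8°, groundspeed 121.9 kt
Leg 3: desired track 56.7°; wind correction +2.7° → command heading 59.4°, groundspeed 128.5 kt
Leg 4: desired track 269.2°; wind correction -3.9° → command heading 265.3°, groundspeed 119.2 kt

Leg 1: heading=153.6°, groundspeed=115.7 kt
Leg 2: heading=108.8°, groundspeed=121.9 kt
Leg 3: heading=59.4°, groundspeed=128.5 kt
Leg 4: heading=265.3°, groundspeed=119.2 kt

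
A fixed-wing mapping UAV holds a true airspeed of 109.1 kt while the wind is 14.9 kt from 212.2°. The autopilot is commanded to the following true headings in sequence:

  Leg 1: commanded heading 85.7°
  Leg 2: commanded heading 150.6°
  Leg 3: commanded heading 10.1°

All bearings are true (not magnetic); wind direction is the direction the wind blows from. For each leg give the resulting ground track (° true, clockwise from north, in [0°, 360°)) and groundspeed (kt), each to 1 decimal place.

Leg 1: heading 85.7°; drift -5.8° → track 79.9°, groundspeed 118.6 kt
Leg 2: heading 150.6°; drift -7.3° → track 143.3°, groundspeed 102.9 kt
Leg 3: heading 10.1°; drift +2.6° → track 12.7°, groundspeed 123.0 kt

Leg 1: track=79.9°, groundspeed=118.6 kt
Leg 2: track=143.3°, groundspeed=102.9 kt
Leg 3: track=12.7°, groundspeed=123.0 kt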